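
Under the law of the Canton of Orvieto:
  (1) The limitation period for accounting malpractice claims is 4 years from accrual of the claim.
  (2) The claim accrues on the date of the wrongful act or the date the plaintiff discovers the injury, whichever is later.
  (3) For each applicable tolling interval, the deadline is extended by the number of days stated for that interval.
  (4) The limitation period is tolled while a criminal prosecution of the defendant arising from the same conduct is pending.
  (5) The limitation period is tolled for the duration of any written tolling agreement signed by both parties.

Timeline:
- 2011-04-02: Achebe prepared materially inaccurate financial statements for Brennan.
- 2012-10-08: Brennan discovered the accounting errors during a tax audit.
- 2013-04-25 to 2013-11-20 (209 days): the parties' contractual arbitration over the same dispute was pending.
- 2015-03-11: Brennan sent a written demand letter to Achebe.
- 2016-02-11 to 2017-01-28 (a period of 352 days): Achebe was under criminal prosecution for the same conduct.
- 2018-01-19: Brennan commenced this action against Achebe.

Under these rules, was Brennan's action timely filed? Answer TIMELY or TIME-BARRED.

TIME-BARRED

Taking the later of the act (2011-04-02) and discovery (2012-10-08), the claim accrued on 2012-10-08.
4 years from 2012-10-08 is 2016-10-08.
Because the pending criminal prosecution ran from 2016-02-11 to 2017-01-28, the deadline is extended by 352 days to 2017-09-25.
Although a pending arbitration ran from 2013-04-25 to 2013-11-20, the stated rules do not make that a tolling event, so it is disregarded.
Nothing else in the chronology tolls or restarts the period.
Brennan filed on 2018-01-19, after the 2017-09-25 deadline, so the action is time-barred.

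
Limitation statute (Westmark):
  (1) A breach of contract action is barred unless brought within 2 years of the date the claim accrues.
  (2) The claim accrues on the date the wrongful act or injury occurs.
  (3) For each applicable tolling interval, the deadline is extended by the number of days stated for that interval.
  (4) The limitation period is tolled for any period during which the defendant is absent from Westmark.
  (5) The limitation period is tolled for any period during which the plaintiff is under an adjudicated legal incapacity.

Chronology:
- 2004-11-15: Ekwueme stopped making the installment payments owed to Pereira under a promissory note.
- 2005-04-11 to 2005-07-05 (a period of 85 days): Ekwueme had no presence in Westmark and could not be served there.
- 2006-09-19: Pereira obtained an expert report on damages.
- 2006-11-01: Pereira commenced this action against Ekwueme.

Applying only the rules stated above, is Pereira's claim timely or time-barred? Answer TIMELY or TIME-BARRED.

The limitation period began to run on 2004-11-15.
The untolled deadline — 2 years after 2004-11-15 — is 2006-11-15.
Because the defendant's absence from the jurisdiction ran from 2005-04-11 to 2005-07-05, the deadline is extended by 85 days to 2007-02-08.
The other events in the timeline have no effect on the limitation period under the stated rules.
Filing on 2006-11-01 beat the 2007-02-08 deadline — the action is timely.

TIMELY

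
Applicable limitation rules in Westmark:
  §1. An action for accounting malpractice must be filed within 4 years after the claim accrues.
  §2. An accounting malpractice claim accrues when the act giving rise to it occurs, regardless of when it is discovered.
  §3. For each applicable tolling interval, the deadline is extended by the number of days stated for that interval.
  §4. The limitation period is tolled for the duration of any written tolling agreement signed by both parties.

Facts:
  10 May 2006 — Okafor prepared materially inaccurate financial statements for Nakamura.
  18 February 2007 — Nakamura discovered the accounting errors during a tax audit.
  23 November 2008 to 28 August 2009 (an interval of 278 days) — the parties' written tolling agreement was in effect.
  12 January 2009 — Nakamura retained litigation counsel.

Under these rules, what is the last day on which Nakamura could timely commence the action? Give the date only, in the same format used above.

12 February 2011

Accrual is governed by the date of the act, so the period began to run on 10 May 2006; the later discovery on 18 February 2007 is irrelevant under the stated rule.
4 years from 10 May 2006 is 10 May 2010.
Because the written tolling agreement ran from 23 November 2008 to 28 August 2009, the deadline is extended by 278 days to 12 February 2011.
Nothing else in the chronology tolls or restarts the period.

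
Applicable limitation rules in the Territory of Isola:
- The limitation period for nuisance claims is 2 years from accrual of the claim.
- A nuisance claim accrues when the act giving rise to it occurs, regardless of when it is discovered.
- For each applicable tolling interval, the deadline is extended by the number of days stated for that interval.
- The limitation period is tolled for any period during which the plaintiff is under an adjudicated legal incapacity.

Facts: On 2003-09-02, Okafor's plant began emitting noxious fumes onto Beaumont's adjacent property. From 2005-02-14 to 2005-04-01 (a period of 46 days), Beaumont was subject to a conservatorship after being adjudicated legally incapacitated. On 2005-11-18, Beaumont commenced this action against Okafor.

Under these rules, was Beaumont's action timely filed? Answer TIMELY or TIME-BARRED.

The claim accrued on 2003-09-02, the date of the act.
The untolled deadline — 2 years after 2003-09-02 — is 2005-09-02.
The plaintiff's legal incapacity from 2005-02-14 to 2005-04-01 tolled the period for 46 days, extending the deadline to 2005-10-18.
Filing on 2005-11-18 missed the 2005-10-18 deadline — the action is time-barred.

TIME-BARRED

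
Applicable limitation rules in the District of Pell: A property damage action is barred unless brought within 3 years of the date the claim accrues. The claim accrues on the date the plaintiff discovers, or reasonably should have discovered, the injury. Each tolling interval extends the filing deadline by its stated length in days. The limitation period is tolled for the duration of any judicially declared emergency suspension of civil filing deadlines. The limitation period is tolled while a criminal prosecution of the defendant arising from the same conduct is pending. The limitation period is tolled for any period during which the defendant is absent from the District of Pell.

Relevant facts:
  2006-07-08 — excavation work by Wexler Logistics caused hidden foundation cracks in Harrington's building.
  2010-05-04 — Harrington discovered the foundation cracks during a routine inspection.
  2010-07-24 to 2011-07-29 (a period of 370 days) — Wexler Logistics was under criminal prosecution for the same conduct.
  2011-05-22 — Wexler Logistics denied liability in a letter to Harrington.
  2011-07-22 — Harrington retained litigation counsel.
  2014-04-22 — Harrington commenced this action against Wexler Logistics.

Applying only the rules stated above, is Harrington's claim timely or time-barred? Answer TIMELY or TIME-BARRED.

TIMELY

Under the discovery rule, the claim accrued on 2010-05-04, when Harrington discovered the injury — not on the 2006-07-08 date of the underlying act.
3 years from 2010-05-04 is 2013-05-04.
The period was tolled for 370 days by the pending criminal prosecution (2010-07-24 to 2011-07-29), pushing the deadline to 2014-05-09.
Nothing else in the chronology tolls or restarts the period.
Harrington filed on 2014-04-22, before the 2014-05-09 deadline, so the action is timely.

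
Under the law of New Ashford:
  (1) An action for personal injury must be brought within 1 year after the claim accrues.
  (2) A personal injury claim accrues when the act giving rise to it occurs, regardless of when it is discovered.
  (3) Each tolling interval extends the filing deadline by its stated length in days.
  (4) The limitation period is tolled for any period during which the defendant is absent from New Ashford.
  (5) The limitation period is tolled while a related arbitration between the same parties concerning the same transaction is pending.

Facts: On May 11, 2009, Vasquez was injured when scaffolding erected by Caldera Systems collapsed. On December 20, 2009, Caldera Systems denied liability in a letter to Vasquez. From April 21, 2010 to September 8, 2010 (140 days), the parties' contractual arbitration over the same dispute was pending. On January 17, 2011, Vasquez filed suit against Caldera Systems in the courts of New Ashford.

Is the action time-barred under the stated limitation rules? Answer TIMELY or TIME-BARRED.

TIME-BARRED

The claim accrued on May 11, 2009, the date of the act.
1 year from May 11, 2009 is May 11, 2010.
The period was tolled for 140 days by the pending related arbitration (April 21, 2010 to September 8, 2010), pushing the deadline to September 28, 2010.
None of the other events listed affects the running of the period under the stated rules.
Vasquez filed on January 17, 2011, after the September 28, 2010 deadline, so the action is time-barred.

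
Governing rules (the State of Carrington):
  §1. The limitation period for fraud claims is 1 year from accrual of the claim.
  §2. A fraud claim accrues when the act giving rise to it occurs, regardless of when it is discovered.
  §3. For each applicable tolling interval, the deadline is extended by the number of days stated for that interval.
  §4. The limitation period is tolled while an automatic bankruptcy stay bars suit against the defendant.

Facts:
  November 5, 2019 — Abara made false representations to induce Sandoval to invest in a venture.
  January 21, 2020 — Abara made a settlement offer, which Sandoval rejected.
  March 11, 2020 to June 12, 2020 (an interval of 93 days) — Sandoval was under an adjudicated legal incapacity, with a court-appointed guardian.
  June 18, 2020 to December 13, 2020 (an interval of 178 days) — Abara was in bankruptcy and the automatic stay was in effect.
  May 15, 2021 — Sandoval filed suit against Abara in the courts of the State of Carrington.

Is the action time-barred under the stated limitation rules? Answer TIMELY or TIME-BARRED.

TIME-BARRED

The claim accrued on November 5, 2019, when the wrongful act occurred.
1 year from November 5, 2019 is November 5, 2020.
Because the automatic bankruptcy stay ran from June 18, 2020 to December 13, 2020, the deadline is extended by 178 days to May 2, 2021.
The plaintiff's legal incapacity from March 11, 2020 to June 12, 2020 does not toll the period, because no stated rule makes the plaintiff's incapacity a tolling event.
The other events in the timeline have no effect on the limitation period under the stated rules.
The May 15, 2021 filing falls after the May 2, 2021 deadline; the claim is time-barred.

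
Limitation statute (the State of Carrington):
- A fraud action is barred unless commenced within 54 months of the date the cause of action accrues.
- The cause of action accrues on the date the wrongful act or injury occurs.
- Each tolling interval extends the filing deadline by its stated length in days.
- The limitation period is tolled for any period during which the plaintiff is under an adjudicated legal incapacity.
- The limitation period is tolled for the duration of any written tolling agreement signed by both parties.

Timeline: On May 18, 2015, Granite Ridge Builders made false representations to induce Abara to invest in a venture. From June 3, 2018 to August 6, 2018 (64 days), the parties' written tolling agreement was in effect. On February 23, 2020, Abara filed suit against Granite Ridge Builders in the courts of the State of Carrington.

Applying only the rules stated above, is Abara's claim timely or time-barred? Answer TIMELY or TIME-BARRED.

TIME-BARRED

The claim accrued on May 18, 2015, when the wrongful act occurred.
54 months from May 18, 2015 is November 18, 2019.
Because the written tolling agreement ran from June 3, 2018 to August 6, 2018, the deadline is extended by 64 days to January 21, 2020.
The February 23, 2020 filing falls after the January 21, 2020 deadline; the claim is time-barred.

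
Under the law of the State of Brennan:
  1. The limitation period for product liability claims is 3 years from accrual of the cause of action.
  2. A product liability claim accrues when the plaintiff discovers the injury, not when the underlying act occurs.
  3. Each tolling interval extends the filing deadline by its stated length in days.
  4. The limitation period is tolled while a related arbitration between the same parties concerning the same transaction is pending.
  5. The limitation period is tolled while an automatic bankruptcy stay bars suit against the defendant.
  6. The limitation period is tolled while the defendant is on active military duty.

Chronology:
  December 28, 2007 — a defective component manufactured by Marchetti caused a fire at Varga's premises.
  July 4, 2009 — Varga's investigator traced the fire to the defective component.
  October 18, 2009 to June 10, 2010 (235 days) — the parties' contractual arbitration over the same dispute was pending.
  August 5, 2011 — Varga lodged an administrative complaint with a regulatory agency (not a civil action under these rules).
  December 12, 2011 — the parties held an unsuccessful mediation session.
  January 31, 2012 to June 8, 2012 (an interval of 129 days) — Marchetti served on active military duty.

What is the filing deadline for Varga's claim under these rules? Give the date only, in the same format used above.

Accrual is tied to discovery, so the period began on July 4, 2009 rather than on December 28, 2007 when the act occurred.
3 years from July 4, 2009 is July 4, 2012.
Because the pending related arbitration ran from October 18, 2009 to June 10, 2010, the deadline is extended by 235 days to February 24, 2013.
The period was tolled for 129 days by the defendant's active military service (January 31, 2012 to June 8, 2012), pushing the deadline to July 3, 2013.
None of the other events listed affects the running of the period under the stated rules.

July 3, 2013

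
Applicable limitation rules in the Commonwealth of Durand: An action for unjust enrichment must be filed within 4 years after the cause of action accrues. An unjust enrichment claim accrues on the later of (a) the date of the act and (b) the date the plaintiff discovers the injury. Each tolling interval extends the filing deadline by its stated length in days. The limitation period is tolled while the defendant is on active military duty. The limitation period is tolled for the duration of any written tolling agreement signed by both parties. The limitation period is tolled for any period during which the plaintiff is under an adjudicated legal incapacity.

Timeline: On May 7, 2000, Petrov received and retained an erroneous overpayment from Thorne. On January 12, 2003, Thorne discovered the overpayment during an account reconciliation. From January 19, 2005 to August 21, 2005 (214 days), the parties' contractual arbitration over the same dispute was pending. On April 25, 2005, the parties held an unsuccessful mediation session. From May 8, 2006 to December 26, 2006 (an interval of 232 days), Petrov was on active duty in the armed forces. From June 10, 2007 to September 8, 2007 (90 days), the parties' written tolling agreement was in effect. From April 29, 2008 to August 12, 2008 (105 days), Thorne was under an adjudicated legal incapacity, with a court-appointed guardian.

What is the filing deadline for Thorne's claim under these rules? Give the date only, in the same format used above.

The claim accrued on January 12, 2003 — the later of the May 7, 2000 act and the January 12, 2003 discovery.
The untolled deadline — 4 years after January 12, 2003 — is January 12, 2007.
The defendant's active military service from May 8, 2006 to December 26, 2006 tolled the period for 232 days, extending the deadline to September 1, 2007.
The written tolling agreement from June 10, 2007 to September 8, 2007 tolled the period for 90 days, extending the deadline to November 30, 2007.
The plaintiff's legal incapacity from April 29, 2008 to August 12, 2008 began after the period had already run on November 30, 2007, so it has no tolling effect.
Although a pending arbitration ran from January 19, 2005 to August 21, 2005, the stated rules do not make that a tolling event, so it is disregarded.
The other events in the timeline have no effect on the limitation period under the stated rules.

November 30, 2007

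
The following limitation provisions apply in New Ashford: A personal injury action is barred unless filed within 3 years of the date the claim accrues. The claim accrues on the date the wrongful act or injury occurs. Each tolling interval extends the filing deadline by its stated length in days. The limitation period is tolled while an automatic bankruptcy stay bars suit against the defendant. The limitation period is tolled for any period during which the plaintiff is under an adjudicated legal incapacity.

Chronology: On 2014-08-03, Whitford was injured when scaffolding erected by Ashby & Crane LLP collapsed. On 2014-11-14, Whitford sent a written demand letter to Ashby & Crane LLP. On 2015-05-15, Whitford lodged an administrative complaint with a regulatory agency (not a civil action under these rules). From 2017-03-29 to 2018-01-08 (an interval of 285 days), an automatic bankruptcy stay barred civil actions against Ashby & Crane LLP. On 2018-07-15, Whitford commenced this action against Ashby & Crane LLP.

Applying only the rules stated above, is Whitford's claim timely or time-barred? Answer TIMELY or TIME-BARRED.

TIME-BARRED

The claim accrued on 2014-08-03, when the wrongful act occurred.
The untolled deadline — 3 years after 2014-08-03 — is 2017-08-03.
The period was tolled for 285 days by the automatic bankruptcy stay (2017-03-29 to 2018-01-08), pushing the deadline to 2018-05-15.
None of the other events listed affects the running of the period under the stated rules.
Whitford filed on 2018-07-15, after the 2018-05-15 deadline, so the action is time-barred.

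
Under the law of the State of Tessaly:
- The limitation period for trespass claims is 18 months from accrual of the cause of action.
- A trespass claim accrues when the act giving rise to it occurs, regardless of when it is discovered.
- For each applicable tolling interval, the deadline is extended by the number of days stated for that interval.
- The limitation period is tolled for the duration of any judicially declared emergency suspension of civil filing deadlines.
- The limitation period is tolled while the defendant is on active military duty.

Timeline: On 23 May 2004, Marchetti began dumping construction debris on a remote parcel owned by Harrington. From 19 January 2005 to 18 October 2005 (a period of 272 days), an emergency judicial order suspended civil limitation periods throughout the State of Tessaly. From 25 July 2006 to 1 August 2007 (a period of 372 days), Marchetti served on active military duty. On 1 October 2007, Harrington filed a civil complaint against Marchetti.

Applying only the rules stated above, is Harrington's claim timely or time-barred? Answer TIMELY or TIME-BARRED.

TIME-BARRED

The claim accrued on 23 May 2004, when the wrongful act occurred.
The untolled deadline — 18 months after 23 May 2004 — is 23 November 2005.
The emergency suspension of filing deadlines from 19 January 2005 to 18 October 2005 tolled the period for 272 days, extending the deadline to 22 August 2006.
The defendant's active military service from 25 July 2006 to 1 August 2007 tolled the period for 372 days, extending the deadline to 29 August 2007.
Filing on 1 October 2007 missed the 29 August 2007 deadline — the action is time-barred.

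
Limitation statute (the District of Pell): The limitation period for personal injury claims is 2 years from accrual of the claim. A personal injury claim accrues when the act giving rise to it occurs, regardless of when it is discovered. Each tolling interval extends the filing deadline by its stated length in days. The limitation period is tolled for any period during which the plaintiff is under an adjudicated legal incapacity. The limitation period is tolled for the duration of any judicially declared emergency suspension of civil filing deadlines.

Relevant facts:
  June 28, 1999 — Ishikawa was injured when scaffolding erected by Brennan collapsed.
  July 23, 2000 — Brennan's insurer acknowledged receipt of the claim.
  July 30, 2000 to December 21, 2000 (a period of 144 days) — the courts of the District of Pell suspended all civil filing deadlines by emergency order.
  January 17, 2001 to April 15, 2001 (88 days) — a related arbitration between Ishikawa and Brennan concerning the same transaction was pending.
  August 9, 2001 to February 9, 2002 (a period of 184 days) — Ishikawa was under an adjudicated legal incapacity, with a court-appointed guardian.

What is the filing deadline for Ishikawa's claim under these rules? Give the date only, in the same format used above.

May 22, 2002

The claim accrued on June 28, 1999, the date of the act.
2 years from June 28, 1999 is June 28, 2001.
The emergency suspension of filing deadlines from July 30, 2000 to December 21, 2000 tolled the period for 144 days, extending the deadline to November 19, 2001.
The period was tolled for 184 days by the plaintiff's legal incapacity (August 9, 2001 to February 9, 2002), pushing the deadline to May 22, 2002.
The pending related arbitration from January 17, 2001 to April 15, 2001 does not toll the period, because no stated rule makes a pending arbitration a tolling event.
None of the other events listed affects the running of the period under the stated rules.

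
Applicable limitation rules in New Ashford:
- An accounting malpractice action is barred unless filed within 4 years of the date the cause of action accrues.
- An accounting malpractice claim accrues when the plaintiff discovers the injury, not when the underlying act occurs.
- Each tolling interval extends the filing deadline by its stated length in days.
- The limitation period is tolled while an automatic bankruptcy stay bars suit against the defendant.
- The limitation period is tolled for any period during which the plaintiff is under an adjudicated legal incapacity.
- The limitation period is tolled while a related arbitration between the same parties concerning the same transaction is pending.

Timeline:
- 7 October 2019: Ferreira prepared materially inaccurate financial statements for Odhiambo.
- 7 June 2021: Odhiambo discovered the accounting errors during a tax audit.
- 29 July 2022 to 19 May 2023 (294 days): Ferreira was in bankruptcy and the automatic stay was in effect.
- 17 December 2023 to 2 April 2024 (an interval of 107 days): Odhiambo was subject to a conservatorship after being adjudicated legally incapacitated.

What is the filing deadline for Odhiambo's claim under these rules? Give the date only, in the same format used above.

13 July 2026

The claim did not accrue until Odhiambo discovered the injury on 7 June 2021; the 7 October 2019 act date does not start the clock under the stated rule.
Adding the 4 years base period to 7 June 2021 gives a deadline of 7 June 2025, before any tolling.
The period was tolled for 294 days by the automatic bankruptcy stay (29 July 2022 to 19 May 2023), pushing the deadline to 28 March 2026.
Because the plaintiff's legal incapacity ran from 17 December 2023 to 2 April 2024, the deadline is extended by 107 days to 13 July 2026.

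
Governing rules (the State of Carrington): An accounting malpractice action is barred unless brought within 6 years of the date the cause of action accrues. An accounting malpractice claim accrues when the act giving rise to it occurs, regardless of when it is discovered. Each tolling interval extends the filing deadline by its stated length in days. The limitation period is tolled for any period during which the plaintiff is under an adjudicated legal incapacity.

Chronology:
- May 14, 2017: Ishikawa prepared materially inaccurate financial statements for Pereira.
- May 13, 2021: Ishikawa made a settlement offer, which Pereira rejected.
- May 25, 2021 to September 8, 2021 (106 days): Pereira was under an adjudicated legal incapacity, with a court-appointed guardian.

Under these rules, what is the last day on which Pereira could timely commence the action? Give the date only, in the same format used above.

August 28, 2023

The cause of action accrued on May 14, 2017, the date of the act.
6 years from May 14, 2017 is May 14, 2023.
The period was tolled for 106 days by the plaintiff's legal incapacity (May 25, 2021 to September 8, 2021), pushing the deadline to August 28, 2023.
None of the other events listed affects the running of the period under the stated rules.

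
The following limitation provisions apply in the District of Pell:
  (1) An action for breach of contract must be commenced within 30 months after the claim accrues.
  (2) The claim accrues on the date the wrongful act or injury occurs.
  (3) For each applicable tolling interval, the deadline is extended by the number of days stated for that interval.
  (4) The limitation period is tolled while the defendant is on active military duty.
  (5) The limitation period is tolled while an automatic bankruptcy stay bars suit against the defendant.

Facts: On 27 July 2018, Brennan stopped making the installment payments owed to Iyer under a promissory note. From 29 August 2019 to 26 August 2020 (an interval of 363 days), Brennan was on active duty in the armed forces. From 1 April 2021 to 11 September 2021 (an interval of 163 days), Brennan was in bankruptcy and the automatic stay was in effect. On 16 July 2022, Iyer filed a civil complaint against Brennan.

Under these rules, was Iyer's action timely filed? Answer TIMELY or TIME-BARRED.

The limitation period began to run on 27 July 2018.
Adding the 30 months base period to 27 July 2018 gives a deadline of 27 January 2021, before any tolling.
The defendant's active military service from 29 August 2019 to 26 August 2020 tolled the period for 363 days, extending the deadline to 25 January 2022.
The automatic bankruptcy stay from 1 April 2021 to 11 September 2021 tolled the period for 163 days, extending the deadline to 7 July 2022.
Filing on 16 July 2022 missed the 7 July 2022 deadline — the action is time-barred.

TIME-BARRED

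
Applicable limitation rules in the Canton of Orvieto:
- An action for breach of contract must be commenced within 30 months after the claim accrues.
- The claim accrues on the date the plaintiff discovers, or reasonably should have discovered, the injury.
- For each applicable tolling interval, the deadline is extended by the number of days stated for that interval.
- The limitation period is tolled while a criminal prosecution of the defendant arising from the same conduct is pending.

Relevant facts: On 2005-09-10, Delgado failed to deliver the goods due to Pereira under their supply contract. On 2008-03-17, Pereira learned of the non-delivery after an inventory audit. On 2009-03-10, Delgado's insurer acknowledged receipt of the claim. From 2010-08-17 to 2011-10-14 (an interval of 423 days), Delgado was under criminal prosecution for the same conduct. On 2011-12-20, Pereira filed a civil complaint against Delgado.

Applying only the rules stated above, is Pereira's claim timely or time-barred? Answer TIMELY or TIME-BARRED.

Under the discovery rule, the claim accrued on 2008-03-17, when Pereira discovered the injury — not on the 2005-09-10 date of the underlying act.
Adding the 30 months base period to 2008-03-17 gives a deadline of 2010-09-17, before any tolling.
The pending criminal prosecution from 2010-08-17 to 2011-10-14 tolled the period for 423 days, extending the deadline to 2011-11-14.
Nothing else in the chronology tolls or restarts the period.
Pereira filed on 2011-12-20, after the 2011-11-14 deadline, so the action is time-barred.

TIME-BARRED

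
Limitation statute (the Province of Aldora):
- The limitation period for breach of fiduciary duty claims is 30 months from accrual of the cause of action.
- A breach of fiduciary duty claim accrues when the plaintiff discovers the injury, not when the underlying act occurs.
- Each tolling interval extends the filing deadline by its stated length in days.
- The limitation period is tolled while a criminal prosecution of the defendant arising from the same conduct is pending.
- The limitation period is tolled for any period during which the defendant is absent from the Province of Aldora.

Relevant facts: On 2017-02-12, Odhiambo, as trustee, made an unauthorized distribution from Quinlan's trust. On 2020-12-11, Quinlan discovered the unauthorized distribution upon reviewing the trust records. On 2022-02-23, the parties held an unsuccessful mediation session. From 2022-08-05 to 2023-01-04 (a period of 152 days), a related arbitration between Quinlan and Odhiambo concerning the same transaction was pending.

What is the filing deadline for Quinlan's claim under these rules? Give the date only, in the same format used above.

2023-06-11

The claim did not accrue until Quinlan discovered the injury on 2020-12-11; the 2017-02-12 act date does not start the clock under the stated rule.
30 months from 2020-12-11 is 2023-06-11.
No stated provision tolls the period for a pending arbitration, so the interval from 2022-08-05 to 2023-01-04 has no effect on the deadline.
None of the other events listed affects the running of the period under the stated rules.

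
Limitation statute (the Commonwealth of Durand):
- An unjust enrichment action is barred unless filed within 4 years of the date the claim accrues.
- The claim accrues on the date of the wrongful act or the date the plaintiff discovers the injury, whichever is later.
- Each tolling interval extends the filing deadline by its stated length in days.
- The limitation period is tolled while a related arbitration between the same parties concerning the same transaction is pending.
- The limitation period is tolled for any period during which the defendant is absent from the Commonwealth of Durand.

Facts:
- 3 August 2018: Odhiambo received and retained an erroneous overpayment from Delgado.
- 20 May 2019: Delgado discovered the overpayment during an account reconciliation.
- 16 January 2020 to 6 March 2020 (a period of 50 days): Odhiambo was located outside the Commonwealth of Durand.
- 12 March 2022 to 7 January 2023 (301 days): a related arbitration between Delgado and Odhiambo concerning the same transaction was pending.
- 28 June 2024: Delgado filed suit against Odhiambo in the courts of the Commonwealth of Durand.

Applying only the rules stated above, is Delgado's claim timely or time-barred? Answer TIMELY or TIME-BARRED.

TIME-BARRED

The claim accrued on 20 May 2019 — the later of the 3 August 2018 act and the 20 May 2019 discovery.
The untolled deadline — 4 years after 20 May 2019 — is 20 May 2023.
The defendant's absence from the jurisdiction from 16 January 2020 to 6 March 2020 tolled the period for 50 days, extending the deadline to 9 July 2023.
The period was tolled for 301 days by the pending related arbitration (12 March 2022 to 7 January 2023), pushing the deadline to 5 May 2024.
The 28 June 2024 filing falls after the 5 May 2024 deadline; the claim is time-barred.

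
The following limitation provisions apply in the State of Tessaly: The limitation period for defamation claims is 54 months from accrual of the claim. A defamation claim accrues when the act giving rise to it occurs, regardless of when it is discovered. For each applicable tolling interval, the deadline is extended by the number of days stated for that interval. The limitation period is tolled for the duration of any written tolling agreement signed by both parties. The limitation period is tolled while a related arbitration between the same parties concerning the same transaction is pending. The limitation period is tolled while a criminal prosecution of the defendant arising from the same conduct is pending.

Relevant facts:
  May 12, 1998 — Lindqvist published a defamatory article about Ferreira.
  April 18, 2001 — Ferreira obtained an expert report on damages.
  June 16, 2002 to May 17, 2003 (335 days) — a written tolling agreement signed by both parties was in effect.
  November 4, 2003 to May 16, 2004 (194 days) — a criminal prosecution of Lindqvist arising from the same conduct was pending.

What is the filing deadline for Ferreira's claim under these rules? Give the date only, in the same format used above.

October 13, 2003

The limitation period began to run on May 12, 1998.
The untolled deadline — 54 months after May 12, 1998 — is November 12, 2002.
Because the written tolling agreement ran from June 16, 2002 to May 17, 2003, the deadline is extended by 335 days to October 13, 2003.
The pending criminal prosecution starting November 4, 2003 came too late — the period had run on October 13, 2003 — and so does not extend the deadline.
None of the other events listed affects the running of the period under the stated rules.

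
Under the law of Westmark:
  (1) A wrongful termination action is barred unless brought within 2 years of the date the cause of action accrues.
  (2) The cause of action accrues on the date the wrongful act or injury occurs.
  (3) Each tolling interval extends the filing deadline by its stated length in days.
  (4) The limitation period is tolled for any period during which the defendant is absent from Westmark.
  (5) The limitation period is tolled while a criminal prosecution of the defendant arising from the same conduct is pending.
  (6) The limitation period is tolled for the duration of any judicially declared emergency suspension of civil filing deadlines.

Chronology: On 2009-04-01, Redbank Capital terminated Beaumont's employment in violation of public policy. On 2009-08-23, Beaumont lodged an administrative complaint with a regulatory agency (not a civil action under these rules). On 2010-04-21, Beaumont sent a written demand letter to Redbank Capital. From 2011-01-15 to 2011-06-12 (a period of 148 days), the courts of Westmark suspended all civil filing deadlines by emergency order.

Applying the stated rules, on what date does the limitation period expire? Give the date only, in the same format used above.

The limitation period began to run on 2009-04-01.
Adding the 2 years base period to 2009-04-01 gives a deadline of 2011-04-01, before any tolling.
The period was tolled for 148 days by the emergency suspension of filing deadlines (2011-01-15 to 2011-06-12), pushing the deadline to 2011-08-27.
None of the other events listed affects the running of the period under the stated rules.

2011-08-27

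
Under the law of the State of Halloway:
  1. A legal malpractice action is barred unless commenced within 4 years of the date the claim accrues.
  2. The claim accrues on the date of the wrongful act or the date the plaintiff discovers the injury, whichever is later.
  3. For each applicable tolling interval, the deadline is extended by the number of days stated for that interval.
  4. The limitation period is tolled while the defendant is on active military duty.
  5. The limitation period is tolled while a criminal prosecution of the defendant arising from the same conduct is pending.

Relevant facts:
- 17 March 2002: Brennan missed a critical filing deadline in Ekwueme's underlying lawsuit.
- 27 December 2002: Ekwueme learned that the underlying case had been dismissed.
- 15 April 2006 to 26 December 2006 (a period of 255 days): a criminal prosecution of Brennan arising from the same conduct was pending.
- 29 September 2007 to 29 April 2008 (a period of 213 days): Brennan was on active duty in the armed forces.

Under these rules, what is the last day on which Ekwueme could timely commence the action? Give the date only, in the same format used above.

8 September 2007

Because discovery on 27 December 2002 post-dates the 17 March 2002 act, accrual under the later-of rule falls on 27 December 2002.
The untolled deadline — 4 years after 27 December 2002 — is 27 December 2006.
Because the pending criminal prosecution ran from 15 April 2006 to 26 December 2006, the deadline is extended by 255 days to 8 September 2007.
By the time the defendant's active military service began on 29 September 2007, the limitation period had already expired on 8 September 2007; that interval cannot revive it.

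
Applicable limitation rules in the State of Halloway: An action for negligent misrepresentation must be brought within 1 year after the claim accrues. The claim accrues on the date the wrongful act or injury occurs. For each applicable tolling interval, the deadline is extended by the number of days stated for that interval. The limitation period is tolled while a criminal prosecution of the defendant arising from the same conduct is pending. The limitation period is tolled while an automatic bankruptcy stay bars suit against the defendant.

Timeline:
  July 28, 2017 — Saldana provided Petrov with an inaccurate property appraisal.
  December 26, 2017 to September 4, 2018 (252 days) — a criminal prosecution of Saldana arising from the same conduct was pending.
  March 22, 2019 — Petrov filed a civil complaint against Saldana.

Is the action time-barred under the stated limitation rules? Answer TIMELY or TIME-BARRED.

The claim accrued on July 28, 2017, the date of the act.
The untolled deadline — 1 year after July 28, 2017 — is July 28, 2018.
The pending criminal prosecution from December 26, 2017 to September 4, 2018 tolled the period for 252 days, extending the deadline to April 6, 2019.
Petrov filed on March 22, 2019, before the April 6, 2019 deadline, so the action is timely.

TIMELY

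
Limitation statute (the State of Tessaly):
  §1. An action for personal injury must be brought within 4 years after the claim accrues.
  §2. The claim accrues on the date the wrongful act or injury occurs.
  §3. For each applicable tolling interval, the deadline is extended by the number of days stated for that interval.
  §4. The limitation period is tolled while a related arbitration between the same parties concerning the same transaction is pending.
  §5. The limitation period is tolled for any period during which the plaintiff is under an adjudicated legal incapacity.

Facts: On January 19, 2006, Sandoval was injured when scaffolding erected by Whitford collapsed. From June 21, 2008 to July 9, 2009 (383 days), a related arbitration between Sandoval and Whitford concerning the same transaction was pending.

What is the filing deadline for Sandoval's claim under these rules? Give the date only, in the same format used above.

The claim accrued on January 19, 2006, when the wrongful act occurred.
Adding the 4 years base period to January 19, 2006 gives a deadline of January 19, 2010, before any tolling.
The period was tolled for 383 days by the pending related arbitration (June 21, 2008 to July 9, 2009), pushing the deadline to February 6, 2011.

February 6, 2011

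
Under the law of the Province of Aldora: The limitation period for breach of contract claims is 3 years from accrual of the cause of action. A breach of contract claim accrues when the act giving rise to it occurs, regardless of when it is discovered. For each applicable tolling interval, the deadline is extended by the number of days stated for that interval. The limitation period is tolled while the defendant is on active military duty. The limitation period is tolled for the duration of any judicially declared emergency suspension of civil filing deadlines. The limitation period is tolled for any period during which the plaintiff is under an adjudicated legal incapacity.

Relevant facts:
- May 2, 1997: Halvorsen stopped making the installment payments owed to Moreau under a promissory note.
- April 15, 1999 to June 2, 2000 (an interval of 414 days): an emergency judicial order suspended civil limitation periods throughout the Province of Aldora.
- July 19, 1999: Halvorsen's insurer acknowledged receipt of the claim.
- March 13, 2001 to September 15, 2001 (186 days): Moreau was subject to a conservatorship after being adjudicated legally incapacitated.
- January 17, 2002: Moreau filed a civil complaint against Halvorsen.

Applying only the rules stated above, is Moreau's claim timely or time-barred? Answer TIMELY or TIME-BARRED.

TIME-BARRED

The limitation period began to run on May 2, 1997.
The untolled deadline — 3 years after May 2, 1997 — is May 2, 2000.
The period was tolled for 414 days by the emergency suspension of filing deadlines (April 15, 1999 to June 2, 2000), pushing the deadline to June 20, 2001.
Because the plaintiff's legal incapacity ran from March 13, 2001 to September 15, 2001, the deadline is extended by 186 days to December 23, 2001.
Nothing else in the chronology tolls or restarts the period.
The January 17, 2002 filing falls after the December 23, 2001 deadline; the claim is time-barred.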